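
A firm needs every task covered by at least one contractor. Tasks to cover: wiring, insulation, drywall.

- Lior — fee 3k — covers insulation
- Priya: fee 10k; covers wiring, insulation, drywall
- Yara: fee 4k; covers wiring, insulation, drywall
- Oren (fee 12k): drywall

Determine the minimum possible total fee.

4

Yara alone covers wiring, insulation, drywall — every task.
Total fee: 4.
No cover costs less than 4.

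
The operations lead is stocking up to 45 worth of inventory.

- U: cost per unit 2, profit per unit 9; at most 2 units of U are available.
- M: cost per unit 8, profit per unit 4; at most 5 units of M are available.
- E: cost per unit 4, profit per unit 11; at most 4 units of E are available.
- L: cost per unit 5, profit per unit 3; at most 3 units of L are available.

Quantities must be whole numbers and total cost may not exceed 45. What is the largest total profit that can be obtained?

2×U, 1×M, 4×E, and 3×L: cost 43 ≤ 45, profit 2·9 + 1·4 + 4·11 + 3·3 = 75.
2×U, 3×M, and 4×E: cost 44 ≤ 45, profit 2·9 + 3·4 + 4·11 = 74.
Best is 75.

75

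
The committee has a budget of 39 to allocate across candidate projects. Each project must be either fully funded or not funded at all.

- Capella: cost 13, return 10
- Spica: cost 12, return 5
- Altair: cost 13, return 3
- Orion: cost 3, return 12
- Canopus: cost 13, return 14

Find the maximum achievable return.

36

This is an integer program with binary decision variables.
Allowing fractional choices, the relaxed optimum would be about 40.2, but projects are indivisible.
Spica + Orion + Canopus: cost 12 + 3 + 13 = 28 ≤ 39, return 5 + 12 + 14 = 31.
Capella + Orion + Canopus: cost 13 + 3 + 13 = 29 ≤ 39, return 10 + 12 + 14 = 36.
Altair + Orion + Canopus: cost 13 + 3 + 13 = 29 ≤ 39, return 3 + 12 + 14 = 29.
Best is Capella, Orion, and Canopus with total return 36.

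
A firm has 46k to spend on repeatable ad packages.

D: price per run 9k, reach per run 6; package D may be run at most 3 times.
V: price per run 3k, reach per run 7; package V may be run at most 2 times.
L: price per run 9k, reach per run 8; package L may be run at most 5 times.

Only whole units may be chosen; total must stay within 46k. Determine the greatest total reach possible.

46

1×D, 2×V, and 3×L: price 42 ≤ 46, reach 1·6 + 2·7 + 3·8 = 44.
2×V and 4×L: price 42 ≤ 46, reach 2·7 + 4·8 = 46.
Best is 46.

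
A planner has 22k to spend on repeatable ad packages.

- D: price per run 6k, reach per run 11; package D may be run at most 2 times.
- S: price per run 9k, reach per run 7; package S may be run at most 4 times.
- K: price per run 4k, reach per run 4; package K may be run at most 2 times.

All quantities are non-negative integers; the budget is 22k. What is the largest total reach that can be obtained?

D has the best ratio (11/6); taking only D gives at most 2×11 = 22 (stopped by the supply cap of 2).
Mixing does better — 2×D and 2×K: price 20 ≤ 22, reach 2·11 + 2·4 = 30.

30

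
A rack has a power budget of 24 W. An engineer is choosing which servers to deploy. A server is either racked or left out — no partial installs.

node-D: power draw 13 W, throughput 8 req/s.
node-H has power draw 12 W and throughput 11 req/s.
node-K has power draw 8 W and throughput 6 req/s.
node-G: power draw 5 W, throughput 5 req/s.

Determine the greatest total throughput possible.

17

This is an integer program with binary decision variables.
Take node-H and node-K: power draw 12 + 8 = 20 ≤ 24, throughput 11 + 6 = 17.
No other feasible combination does better.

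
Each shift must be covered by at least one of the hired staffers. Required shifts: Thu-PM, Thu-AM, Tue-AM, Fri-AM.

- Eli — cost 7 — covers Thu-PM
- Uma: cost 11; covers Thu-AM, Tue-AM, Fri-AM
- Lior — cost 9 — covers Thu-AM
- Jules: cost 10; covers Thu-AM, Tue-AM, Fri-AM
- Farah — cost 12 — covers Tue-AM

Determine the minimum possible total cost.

17

Choose Eli and Jules: together they cover Thu-PM, Thu-AM, Tue-AM, Fri-AM — every shift.
Total cost: 7 + 10 = 17.
No cover costs less than 17.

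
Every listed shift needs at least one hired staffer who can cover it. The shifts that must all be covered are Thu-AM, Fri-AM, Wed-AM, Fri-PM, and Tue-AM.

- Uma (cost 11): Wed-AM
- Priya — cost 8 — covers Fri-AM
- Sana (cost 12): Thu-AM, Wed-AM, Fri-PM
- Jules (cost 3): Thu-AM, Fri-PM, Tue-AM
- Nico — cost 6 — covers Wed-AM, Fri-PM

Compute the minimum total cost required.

17

Choose Priya, Jules, and Nico: together they cover Thu-AM, Fri-AM, Wed-AM, Fri-PM, Tue-AM — every shift.
Total cost: 8 + 3 + 6 = 17.
No cover costs less than 17.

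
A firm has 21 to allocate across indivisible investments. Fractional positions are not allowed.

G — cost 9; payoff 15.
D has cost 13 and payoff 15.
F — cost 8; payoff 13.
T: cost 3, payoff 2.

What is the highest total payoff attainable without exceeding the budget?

Allowing fractional choices, the relaxed optimum would be about 32.6, but investments are indivisible.
G + F: cost 9 + 8 = 17 ≤ 21, payoff 15 + 13 = 28.
G + F + T: cost 9 + 8 + 3 = 20 ≤ 21, payoff 15 + 13 + 2 = 30.
D + F: cost 13 + 8 = 21 ≤ 21, payoff 15 + 13 = 28.
Best is G, F, and T with total payoff 30.

30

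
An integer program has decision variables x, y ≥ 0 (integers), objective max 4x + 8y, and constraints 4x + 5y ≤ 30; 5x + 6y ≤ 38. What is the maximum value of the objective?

(x,y)=(0,6): 4·0+5·6=30≤30, 5·0+6·6=36≤38, objective 48.
(x,y)=(1,5): 4·1+5·5=29≤30, 5·1+6·5=35≤38, objective 44.
The best lattice point is (0,6), giving 48.

48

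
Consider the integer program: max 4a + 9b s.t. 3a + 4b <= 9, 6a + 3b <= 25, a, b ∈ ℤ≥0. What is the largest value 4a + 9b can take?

18

Relaxing integrality, the LP optimum is 20.25 at (a,b) = (0, 2.25), which is not an integer point.
(a,b)=(0,2): 3·0+4·2=8≤9, 6·0+3·2=6≤25, objective 18.
(a,b)=(1,1): 3·1+4·1=7≤9, 6·1+3·1=9≤25, objective 13.
(a,b)=(0,1): 3·0+4·1=4≤9, 6·0+3·1=3≤25, objective 9.
No feasible integer point exceeds 18.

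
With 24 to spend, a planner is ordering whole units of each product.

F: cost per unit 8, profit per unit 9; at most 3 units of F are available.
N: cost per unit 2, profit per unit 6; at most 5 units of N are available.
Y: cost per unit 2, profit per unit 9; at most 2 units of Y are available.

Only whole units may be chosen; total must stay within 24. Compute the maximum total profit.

1×F, 5×N, and 2×Y: cost 22 ≤ 24, profit 1·9 + 5·6 + 2·9 = 57.
1×F, 4×N, and 2×Y: cost 20 ≤ 24, profit 1·9 + 4·6 + 2·9 = 51.
Best is 57.

57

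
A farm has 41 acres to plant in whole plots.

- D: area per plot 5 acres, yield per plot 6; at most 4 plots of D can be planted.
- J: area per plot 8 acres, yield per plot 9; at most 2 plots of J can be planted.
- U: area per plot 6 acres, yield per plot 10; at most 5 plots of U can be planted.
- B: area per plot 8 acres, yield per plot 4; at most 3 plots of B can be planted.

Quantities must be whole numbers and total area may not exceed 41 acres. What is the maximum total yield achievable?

62

Take 2×D and 5×U: area 40 ≤ 41, yield 2·6 + 5·10 = 62.
U has the best ratio (10/6) and is taken to its limit of 5; remaining capacity is filled optimally with the others.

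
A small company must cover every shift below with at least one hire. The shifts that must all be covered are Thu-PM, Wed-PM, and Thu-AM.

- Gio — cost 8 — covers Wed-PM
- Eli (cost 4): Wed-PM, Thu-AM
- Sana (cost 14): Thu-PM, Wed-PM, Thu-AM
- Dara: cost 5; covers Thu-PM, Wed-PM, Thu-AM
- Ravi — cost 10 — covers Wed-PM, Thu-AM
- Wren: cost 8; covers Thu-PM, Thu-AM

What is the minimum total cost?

5

Dara alone covers Thu-PM, Wed-PM, Thu-AM — every shift.
Total cost: 5.
No cover costs less than 5.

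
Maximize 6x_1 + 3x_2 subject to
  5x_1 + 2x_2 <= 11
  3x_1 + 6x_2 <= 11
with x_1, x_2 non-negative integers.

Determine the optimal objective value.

The continuous relaxation peaks at (1.83, 0.917) with value 13.75; rounding to a feasible lattice point costs some objective.
(x_1,x_2)=(2,0): 5·2+2·0=10≤11, 3·2+6·0=6≤11, objective 12.
(x_1,x_2)=(1,1): 5·1+2·1=7≤11, 3·1+6·1=9≤11, objective 9.
The best lattice point is (2,0), giving 12.

12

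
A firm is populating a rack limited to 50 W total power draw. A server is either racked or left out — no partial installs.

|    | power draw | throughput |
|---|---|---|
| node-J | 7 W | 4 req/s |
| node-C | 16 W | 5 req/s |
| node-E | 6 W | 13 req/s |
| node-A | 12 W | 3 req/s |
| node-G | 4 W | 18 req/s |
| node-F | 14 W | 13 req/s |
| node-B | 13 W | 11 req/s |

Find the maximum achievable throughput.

node-E + node-A + node-G + node-F + node-B: power draw 6 + 12 + 4 + 14 + 13 = 49 ≤ 50, throughput 13 + 3 + 18 + 13 + 11 = 58.
node-J + node-E + node-G + node-F + node-B: power draw 7 + 6 + 4 + 14 + 13 = 44 ≤ 50, throughput 4 + 13 + 18 + 13 + 11 = 59.
node-E + node-G + node-F + node-B: power draw 6 + 4 + 14 + 13 = 37 ≤ 50, throughput 13 + 18 + 13 + 11 = 55.
Best is node-J, node-E, node-G, node-F, and node-B with total throughput 59.

59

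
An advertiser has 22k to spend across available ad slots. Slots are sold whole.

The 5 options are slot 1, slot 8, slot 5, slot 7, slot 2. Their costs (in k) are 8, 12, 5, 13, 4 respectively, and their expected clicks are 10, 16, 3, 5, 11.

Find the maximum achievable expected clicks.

30

This is an integer program with binary decision variables.
Allowing fractional choices, the relaxed optimum would be about 34.5, but ad slots are indivisible.
slot 8 + slot 2: cost 12 + 4 = 16 ≤ 22, expected clicks 16 + 11 = 27.
slot 8 + slot 5 + slot 2: cost 12 + 5 + 4 = 21 ≤ 22, expected clicks 16 + 3 + 11 = 30.
slot 1 + slot 8: cost 8 + 12 = 20 ≤ 22, expected clicks 10 + 16 = 26.
Best is slot 8, slot 5, and slot 2 with total expected clicks 30.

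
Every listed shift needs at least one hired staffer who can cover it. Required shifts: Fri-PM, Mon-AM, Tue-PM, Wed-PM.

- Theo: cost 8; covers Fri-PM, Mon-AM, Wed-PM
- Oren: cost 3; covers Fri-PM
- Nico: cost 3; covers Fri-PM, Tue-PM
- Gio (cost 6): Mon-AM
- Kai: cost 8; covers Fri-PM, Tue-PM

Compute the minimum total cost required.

Choose Theo and Nico: together they cover Fri-PM, Mon-AM, Tue-PM, Wed-PM — every shift.
Total cost: 8 + 3 = 11.
No cover costs less than 11.

11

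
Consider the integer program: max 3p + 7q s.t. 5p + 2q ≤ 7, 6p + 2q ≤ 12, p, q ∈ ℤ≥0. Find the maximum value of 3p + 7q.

21

(p,q)=(0,3) is feasible, giving 21.
(p,q)=(0,2) is feasible, giving 14.
Maximum is 21 at (p,q)=(0,3).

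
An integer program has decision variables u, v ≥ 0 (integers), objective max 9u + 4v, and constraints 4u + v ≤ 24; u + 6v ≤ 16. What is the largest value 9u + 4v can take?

54

Relaxing integrality, the LP optimum is 57.04 at (u,v) = (5.57, 1.74), which is not an integer point.
(u,v)=(6,0): 4·6+1·0=24≤24, 1·6+6·0=6≤16, objective 54.
(u,v)=(5,1): 4·5+1·1=21≤24, 1·5+6·1=11≤16, objective 49.
(u,v)=(5,0): 4·5+1·0=20≤24, 1·5+6·0=5≤16, objective 45.
(u,v)=(4,2): 4·4+1·2=18≤24, 1·4+6·2=16≤16, objective 44.
Maximum is 54 at (u,v)=(6,0).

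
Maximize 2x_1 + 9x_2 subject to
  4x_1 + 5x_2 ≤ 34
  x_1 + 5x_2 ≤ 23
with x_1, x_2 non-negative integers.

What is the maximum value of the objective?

The continuous relaxation peaks at (3.67, 3.87) with value 42.13; rounding to a feasible lattice point costs some objective.
(x_1,x_2)=(3,4): 4·3+5·4=32≤34, 1·3+5·4=23≤23, objective 42.
(x_1,x_2)=(2,4): 4·2+5·4=28≤34, 1·2+5·4=22≤23, objective 40.
(x_1,x_2)=(4,3): 4·4+5·3=31≤34, 1·4+5·3=19≤23, objective 35.
No feasible integer point exceeds 42.

42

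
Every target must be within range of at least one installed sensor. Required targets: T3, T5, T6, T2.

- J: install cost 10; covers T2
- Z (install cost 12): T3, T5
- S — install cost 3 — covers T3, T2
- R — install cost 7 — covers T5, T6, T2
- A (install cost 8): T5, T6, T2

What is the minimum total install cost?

Choose S and R: together they cover T3, T5, T6, T2 — every target.
Total install cost: 3 + 7 = 10.
No cover costs less than 10.

10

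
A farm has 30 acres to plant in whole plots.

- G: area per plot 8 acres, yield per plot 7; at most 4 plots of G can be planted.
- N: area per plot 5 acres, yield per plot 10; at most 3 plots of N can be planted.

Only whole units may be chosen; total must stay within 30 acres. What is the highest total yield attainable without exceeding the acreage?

This is a bounded integer knapsack.
1×G and 3×N: area 23 ≤ 30, yield 1·7 + 3·10 = 37.
2×G and 2×N: area 26 ≤ 30, yield 2·7 + 2·10 = 34.
Best is 37.

37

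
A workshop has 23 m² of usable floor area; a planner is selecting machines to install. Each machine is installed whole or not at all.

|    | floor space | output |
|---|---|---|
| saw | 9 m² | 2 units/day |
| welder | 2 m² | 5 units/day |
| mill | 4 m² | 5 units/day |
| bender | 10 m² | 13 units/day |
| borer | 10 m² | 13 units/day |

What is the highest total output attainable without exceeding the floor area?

Take welder, bender, and borer: floor space 2 + 10 + 10 = 22 ≤ 23, output 5 + 13 + 13 = 31.
No other feasible combination does better.

31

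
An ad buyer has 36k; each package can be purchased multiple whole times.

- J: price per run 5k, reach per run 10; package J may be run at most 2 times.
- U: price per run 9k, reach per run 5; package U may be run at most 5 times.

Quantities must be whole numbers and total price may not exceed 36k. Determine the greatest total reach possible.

30

This is a bounded integer knapsack.
J has the best ratio (10/5); taking only J gives at most 2×10 = 20 (stopped by the supply cap of 2).
Mixing does better — 2×J and 2×U: price 28 ≤ 36, reach 2·10 + 2·5 = 30.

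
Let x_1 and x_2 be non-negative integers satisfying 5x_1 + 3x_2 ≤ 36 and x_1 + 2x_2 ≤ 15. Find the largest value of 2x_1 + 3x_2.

The continuous relaxation peaks at (3.86, 5.57) with value 24.43; rounding to a feasible lattice point costs some objective.
(x_1,x_2)=(3,6) is feasible, giving 24.
(x_1,x_2)=(4,5) is feasible, giving 23.
(x_1,x_2)=(2,6) is feasible, giving 22.
(x_1,x_2)=(3,5) is feasible, giving 21.
Maximum is 24 at (x_1,x_2)=(3,6).

24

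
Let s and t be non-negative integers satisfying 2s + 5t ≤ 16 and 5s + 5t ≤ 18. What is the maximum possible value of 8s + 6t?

(s,t)=(3,0) is feasible, giving 24.
(s,t)=(2,1) is feasible, giving 22.
No feasible integer point exceeds 24.

24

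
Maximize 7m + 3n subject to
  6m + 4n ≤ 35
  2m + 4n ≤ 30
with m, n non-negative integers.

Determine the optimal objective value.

(m,n)=(5,1): 6·5+4·1=34≤35, 2·5+4·1=14≤30, objective 38.
(m,n)=(5,0): 6·5+4·0=30≤35, 2·5+4·0=10≤30, objective 35.
Maximum is 38 at (m,n)=(5,1).

38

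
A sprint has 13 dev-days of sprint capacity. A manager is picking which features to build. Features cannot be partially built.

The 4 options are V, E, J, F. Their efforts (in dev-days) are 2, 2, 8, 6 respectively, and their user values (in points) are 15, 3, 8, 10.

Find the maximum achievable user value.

28

Allowing fractional choices, the relaxed optimum would be about 31.0, but features are indivisible.
V + E + F: effort 2 + 2 + 6 = 10 ≤ 13, user value 15 + 3 + 10 = 28.
V + F: effort 2 + 6 = 8 ≤ 13, user value 15 + 10 = 25.
V + E + J: effort 2 + 2 + 8 = 12 ≤ 13, user value 15 + 3 + 8 = 26.
Best is V, E, and F with total user value 28.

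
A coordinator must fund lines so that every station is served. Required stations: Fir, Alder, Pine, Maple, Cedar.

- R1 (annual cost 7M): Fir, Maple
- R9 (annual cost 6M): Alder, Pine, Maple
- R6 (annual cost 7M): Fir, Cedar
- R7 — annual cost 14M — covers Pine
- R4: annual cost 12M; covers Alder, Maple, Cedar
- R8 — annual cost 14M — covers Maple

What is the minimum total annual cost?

13

Choose R9 and R6: together they cover Fir, Alder, Pine, Maple, Cedar — every station.
Total annual cost: 6 + 7 = 13.
No cover costs less than 13.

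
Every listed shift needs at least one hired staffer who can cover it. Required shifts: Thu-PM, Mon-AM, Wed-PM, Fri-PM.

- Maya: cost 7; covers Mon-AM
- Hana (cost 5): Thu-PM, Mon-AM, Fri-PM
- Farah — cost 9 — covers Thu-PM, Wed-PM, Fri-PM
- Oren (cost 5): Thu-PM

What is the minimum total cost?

Choose Hana and Farah: together they cover Thu-PM, Mon-AM, Wed-PM, Fri-PM — every shift.
Total cost: 5 + 9 = 14.

14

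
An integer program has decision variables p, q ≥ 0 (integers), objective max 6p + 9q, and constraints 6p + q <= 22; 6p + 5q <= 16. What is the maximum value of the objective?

The continuous relaxation peaks at (0, 3.2) with value 28.80; rounding to a feasible lattice point costs some objective.
(p,q)=(0,3): 6·0+1·3=3≤22, 6·0+5·3=15≤16, objective 27.
(p,q)=(1,2): 6·1+1·2=8≤22, 6·1+5·2=16≤16, objective 24.
(p,q)=(0,2): 6·0+1·2=2≤22, 6·0+5·2=10≤16, objective 18.
No feasible integer point exceeds 27.

27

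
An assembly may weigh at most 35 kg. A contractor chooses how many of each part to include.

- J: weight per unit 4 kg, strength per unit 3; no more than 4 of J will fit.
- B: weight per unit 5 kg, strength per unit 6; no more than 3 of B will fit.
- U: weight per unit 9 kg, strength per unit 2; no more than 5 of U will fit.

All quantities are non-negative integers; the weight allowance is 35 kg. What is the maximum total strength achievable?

4×J and 3×B: weight 31 ≤ 35, strength 4·3 + 3·6 = 30.
3×J and 3×B: weight 27 ≤ 35, strength 3·3 + 3·6 = 27.
Best is 30.

30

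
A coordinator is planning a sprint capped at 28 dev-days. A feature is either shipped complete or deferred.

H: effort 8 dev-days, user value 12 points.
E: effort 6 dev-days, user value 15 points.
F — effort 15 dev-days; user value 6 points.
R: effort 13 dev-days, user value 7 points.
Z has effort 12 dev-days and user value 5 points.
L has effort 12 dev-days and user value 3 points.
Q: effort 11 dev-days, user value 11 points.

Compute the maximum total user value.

Take H, E, and Q: effort 8 + 6 + 11 = 25 ≤ 28, user value 12 + 15 + 11 = 38.
No other feasible combination does better.

38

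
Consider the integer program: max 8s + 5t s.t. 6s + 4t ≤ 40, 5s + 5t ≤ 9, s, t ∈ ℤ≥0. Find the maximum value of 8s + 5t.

8

Relaxing integrality, the LP optimum is 14.40 at (s,t) = (1.8, 0), which is not an integer point.
(s,t)=(1,0): 6·1+4·0=6≤40, 5·1+5·0=5≤9, objective 8.
(s,t)=(0,1): 6·0+4·1=4≤40, 5·0+5·1=5≤9, objective 5.
(s,t)=(0,0): 6·0+4·0=0≤40, 5·0+5·0=0≤9, objective 0.
No feasible integer point exceeds 8.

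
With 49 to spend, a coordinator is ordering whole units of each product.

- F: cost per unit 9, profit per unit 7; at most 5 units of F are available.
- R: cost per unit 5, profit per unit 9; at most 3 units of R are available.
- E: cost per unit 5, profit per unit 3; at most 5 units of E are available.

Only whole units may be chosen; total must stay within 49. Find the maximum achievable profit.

51

R has the best ratio (9/5); taking only R gives at most 3×9 = 27 (stopped by the supply cap of 3).
Mixing does better — 3×F, 3×R, and 1×E: cost 47 ≤ 49, profit 3·7 + 3·9 + 1·3 = 51.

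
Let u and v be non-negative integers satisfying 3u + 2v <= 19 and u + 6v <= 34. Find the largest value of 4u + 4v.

32

(u,v)=(3,5) is feasible, giving 32.
(u,v)=(3,4) is feasible, giving 28.
Maximum is 32 at (u,v)=(3,5).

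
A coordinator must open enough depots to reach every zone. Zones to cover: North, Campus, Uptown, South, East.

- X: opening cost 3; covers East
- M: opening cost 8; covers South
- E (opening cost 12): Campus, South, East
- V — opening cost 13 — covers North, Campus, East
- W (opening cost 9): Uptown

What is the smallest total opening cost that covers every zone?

30

The greedy cost-per-new-zone heuristic would pick X, E, W, and V for 37, but a cheaper cover exists.
Choose M, V, and W: together they cover North, Campus, Uptown, South, East — every zone.
Total opening cost: 8 + 13 + 9 = 30.
No cover costs less than 30.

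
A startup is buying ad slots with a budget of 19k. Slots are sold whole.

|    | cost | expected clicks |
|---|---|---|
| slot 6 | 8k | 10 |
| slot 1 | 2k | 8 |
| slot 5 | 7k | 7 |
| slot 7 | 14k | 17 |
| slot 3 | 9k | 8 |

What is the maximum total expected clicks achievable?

Take slot 6, slot 1, and slot 3: cost 8 + 2 + 9 = 19 ≤ 19, expected clicks 10 + 8 + 8 = 26.
No other feasible combination does better.

26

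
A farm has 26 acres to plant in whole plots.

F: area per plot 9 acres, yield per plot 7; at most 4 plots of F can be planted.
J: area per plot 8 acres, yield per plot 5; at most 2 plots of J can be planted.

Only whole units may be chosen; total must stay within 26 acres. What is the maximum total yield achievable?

19

This is a bounded integer knapsack.
F has the best ratio (7/9); taking only F gives at most 2×7 = 14 (stopped by the area limit).
Mixing does better — 2×F and 1×J: area 26 ≤ 26, yield 2·7 + 1·5 = 19.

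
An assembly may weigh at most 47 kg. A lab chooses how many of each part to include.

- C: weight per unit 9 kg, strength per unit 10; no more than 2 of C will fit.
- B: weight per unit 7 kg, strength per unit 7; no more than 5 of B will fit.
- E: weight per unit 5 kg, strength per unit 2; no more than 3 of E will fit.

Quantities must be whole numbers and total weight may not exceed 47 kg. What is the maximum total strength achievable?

1×C and 5×B: weight 44 ≤ 47, strength 1·10 + 5·7 = 45.
2×C and 4×B: weight 46 ≤ 47, strength 2·10 + 4·7 = 48.
Best is 48.

48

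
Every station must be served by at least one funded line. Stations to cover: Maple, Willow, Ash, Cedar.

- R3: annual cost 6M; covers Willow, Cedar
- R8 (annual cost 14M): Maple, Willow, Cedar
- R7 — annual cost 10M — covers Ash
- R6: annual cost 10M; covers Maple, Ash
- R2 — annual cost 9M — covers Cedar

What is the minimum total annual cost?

Choose R3 and R6: together they cover Maple, Willow, Ash, Cedar — every station.
Total annual cost: 6 + 10 = 16.
No cover costs less than 16.

16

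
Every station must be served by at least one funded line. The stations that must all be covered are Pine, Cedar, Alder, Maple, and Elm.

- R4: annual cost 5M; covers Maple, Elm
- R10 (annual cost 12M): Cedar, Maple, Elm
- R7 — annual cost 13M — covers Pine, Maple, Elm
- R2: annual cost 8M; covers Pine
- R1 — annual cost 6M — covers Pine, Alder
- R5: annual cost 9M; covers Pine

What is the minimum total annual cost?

18

The greedy cost-per-new-station heuristic would pick R4, R1, and R10 for 23, but a cheaper cover exists.
Choose R10 and R1: together they cover Pine, Cedar, Alder, Maple, Elm — every station.
Total annual cost: 12 + 6 = 18.
No cover costs less than 18.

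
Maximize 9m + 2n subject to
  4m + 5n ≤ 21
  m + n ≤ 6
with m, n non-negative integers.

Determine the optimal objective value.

45

The continuous relaxation peaks at (5.25, 0) with value 47.25; rounding to a feasible lattice point costs some objective.
(m,n)=(5,0): 4·5+5·0=20≤21, 1·5+1·0=5≤6, objective 45.
(m,n)=(4,1): 4·4+5·1=21≤21, 1·4+1·1=5≤6, objective 38.
The best lattice point is (5,0), giving 45.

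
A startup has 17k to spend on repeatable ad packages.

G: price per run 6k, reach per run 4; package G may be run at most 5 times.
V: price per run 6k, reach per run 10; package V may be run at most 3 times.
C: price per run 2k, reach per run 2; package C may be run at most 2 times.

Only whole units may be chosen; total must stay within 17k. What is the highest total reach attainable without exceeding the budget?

24

2×V and 2×C: price 16 ≤ 17, reach 2·10 + 2·2 = 24.
2×V and 1×C: price 14 ≤ 17, reach 2·10 + 1·2 = 22.
Best is 24.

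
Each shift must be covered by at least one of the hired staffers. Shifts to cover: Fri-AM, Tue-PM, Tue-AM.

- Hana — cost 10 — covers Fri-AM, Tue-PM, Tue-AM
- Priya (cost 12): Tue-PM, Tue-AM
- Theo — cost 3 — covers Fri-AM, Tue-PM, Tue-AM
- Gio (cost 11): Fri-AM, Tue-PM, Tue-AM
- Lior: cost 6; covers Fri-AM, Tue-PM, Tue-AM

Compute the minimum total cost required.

3

Theo alone covers Fri-AM, Tue-PM, Tue-AM — every shift.
Total cost: 3.
No cover costs less than 3.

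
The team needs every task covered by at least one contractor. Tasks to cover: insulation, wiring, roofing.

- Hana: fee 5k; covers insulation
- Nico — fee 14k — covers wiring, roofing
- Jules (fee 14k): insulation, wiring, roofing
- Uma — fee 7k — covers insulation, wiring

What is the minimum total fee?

14

Jules alone covers insulation, wiring, roofing — every task.
Total fee: 14.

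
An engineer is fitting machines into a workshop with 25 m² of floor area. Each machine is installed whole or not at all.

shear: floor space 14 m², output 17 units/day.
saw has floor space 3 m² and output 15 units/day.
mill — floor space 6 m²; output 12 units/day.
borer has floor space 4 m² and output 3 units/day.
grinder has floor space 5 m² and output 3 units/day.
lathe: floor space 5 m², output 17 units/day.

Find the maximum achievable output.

This is an integer program with binary decision variables.
Allowing fractional choices, the relaxed optimum would be about 57.4, but machines are indivisible.
saw + mill + borer + grinder + lathe: floor space 3 + 6 + 4 + 5 + 5 = 23 ≤ 25, output 15 + 12 + 3 + 3 + 17 = 50.
saw + mill + borer + lathe: floor space 3 + 6 + 4 + 5 = 18 ≤ 25, output 15 + 12 + 3 + 17 = 47.
shear + saw + lathe: floor space 14 + 3 + 5 = 22 ≤ 25, output 17 + 15 + 17 = 49.
Best is saw, mill, borer, grinder, and lathe with total output 50.

50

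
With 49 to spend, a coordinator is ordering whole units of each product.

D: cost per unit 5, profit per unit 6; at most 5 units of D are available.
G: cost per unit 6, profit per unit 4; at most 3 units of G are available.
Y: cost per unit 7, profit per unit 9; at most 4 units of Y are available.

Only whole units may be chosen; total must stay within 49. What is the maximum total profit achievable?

60

3×D, 1×G, and 4×Y: cost 49 ≤ 49, profit 3·6 + 1·4 + 4·9 = 58.
4×D and 4×Y: cost 48 ≤ 49, profit 4·6 + 4·9 = 60.
Best is 60.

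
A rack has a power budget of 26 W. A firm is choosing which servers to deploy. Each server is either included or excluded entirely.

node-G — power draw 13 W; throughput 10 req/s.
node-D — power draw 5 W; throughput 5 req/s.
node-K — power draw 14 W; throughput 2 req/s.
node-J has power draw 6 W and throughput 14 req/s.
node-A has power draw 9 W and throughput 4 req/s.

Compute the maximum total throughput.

node-G + node-D + node-J: power draw 13 + 5 + 6 = 24 ≤ 26, throughput 10 + 5 + 14 = 29.
node-G + node-J: power draw 13 + 6 = 19 ≤ 26, throughput 10 + 14 = 24.
node-D + node-J + node-A: power draw 5 + 6 + 9 = 20 ≤ 26, throughput 5 + 14 + 4 = 23.
Best is node-G, node-D, and node-J with total throughput 29.

29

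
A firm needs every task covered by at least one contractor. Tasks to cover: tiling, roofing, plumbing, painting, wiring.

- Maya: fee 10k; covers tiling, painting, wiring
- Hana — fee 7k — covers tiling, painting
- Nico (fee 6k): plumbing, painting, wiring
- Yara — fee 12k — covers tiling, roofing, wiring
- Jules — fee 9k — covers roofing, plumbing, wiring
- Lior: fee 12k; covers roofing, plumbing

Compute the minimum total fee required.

16

This is an integer covering problem.
Choose Hana and Jules: together they cover tiling, roofing, plumbing, painting, wiring — every task.
Total fee: 7 + 9 = 16.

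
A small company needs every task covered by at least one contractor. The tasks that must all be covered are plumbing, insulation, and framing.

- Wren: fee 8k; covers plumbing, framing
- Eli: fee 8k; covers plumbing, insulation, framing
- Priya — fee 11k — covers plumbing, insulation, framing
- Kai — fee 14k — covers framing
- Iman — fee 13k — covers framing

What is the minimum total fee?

8

Eli alone covers plumbing, insulation, framing — every task.
Total fee: 8.
No cover costs less than 8.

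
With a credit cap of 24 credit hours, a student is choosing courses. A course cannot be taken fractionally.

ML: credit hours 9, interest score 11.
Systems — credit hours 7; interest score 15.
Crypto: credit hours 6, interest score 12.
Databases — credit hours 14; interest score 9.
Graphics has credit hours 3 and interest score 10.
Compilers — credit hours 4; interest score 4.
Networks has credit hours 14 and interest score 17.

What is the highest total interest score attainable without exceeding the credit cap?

Treat it as a binary knapsack problem.
Allowing fractional choices, the relaxed optimum would be about 46.8, but courses are indivisible.
Systems + Crypto + Graphics + Compilers: credit hours 7 + 6 + 3 + 4 = 20 ≤ 24, interest score 15 + 12 + 10 + 4 = 41.
ML + Systems + Graphics + Compilers: credit hours 9 + 7 + 3 + 4 = 23 ≤ 24, interest score 11 + 15 + 10 + 4 = 40.
Systems + Graphics + Networks: credit hours 7 + 3 + 14 = 24 ≤ 24, interest score 15 + 10 + 17 = 42.
Best is Systems, Graphics, and Networks with total interest score 42.

42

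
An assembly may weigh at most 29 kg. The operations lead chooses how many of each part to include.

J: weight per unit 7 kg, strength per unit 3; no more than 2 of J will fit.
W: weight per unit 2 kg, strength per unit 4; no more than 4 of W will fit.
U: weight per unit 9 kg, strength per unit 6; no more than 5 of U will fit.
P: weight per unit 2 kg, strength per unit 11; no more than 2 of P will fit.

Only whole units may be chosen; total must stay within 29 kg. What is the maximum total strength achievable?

47

3×W, 2×U, and 2×P: weight 28 ≤ 29, strength 3·4 + 2·6 + 2·11 = 46.
1×J, 4×W, 1×U, and 2×P: weight 28 ≤ 29, strength 1·3 + 4·4 + 1·6 + 2·11 = 47.
Best is 47.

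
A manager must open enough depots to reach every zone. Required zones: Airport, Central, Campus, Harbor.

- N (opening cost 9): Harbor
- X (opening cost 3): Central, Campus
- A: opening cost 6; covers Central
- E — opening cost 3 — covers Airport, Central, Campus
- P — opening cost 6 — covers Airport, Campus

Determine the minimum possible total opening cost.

12

Choose N and E: together they cover Airport, Central, Campus, Harbor — every zone.
Total opening cost: 9 + 3 = 12.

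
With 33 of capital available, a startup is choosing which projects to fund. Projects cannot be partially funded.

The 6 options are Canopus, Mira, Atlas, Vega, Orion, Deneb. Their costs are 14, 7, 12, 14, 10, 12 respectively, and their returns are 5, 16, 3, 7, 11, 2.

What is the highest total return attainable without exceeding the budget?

34

This is an integer program with binary decision variables.
Take Mira, Vega, and Orion: cost 7 + 14 + 10 = 31 ≤ 33, return 16 + 7 + 11 = 34.
No other feasible combination does better.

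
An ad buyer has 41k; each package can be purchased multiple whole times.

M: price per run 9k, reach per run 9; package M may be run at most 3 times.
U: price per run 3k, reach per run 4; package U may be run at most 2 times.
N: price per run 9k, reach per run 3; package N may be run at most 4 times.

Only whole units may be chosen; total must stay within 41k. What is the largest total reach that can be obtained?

35

This is a bounded integer knapsack.
3×M, 1×U, and 1×N: price 39 ≤ 41, reach 3·9 + 1·4 + 1·3 = 34.
3×M and 2×U: price 33 ≤ 41, reach 3·9 + 2·4 = 35.
Best is 35.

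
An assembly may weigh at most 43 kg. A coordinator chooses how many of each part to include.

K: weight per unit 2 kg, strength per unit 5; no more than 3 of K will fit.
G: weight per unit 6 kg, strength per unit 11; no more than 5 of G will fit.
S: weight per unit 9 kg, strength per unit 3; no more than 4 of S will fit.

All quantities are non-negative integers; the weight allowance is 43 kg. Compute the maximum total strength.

70

K has the best ratio (5/2); taking only K gives at most 3×5 = 15 (stopped by the supply cap of 3).
Mixing does better — 3×K and 5×G: weight 36 ≤ 43, strength 3·5 + 5·11 = 70.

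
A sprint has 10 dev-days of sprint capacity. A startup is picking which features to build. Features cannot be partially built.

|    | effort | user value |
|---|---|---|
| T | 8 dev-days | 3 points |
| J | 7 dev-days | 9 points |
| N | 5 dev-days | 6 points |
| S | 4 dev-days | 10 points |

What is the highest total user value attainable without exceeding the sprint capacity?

S: effort 4 ≤ 10, user value 10.
J: effort 7 ≤ 10, user value 9.
N + S: effort 5 + 4 = 9 ≤ 10, user value 6 + 10 = 16.
Best is N and S with total user value 16.

16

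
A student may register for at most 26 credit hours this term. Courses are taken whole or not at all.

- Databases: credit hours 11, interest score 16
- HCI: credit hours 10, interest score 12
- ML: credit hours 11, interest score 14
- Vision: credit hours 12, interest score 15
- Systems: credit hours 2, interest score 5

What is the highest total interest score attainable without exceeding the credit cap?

Take Databases, Vision, and Systems: credit hours 11 + 12 + 2 = 25 ≤ 26, interest score 16 + 15 + 5 = 36.
No other feasible combination does better.

36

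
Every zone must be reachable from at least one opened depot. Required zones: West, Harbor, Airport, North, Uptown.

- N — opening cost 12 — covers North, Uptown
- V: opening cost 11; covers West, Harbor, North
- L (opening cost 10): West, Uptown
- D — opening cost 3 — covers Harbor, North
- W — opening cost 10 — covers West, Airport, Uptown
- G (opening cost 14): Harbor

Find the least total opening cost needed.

Choose D and W: together they cover West, Harbor, Airport, North, Uptown — every zone.
Total opening cost: 3 + 10 = 13.
No cover costs less than 13.

13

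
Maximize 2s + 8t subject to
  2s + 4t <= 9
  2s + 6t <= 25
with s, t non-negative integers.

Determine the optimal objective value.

16

The continuous relaxation peaks at (0, 2.25) with value 18.00; rounding to a feasible lattice point costs some objective.
(s,t)=(0,2): 2·0+4·2=8≤9, 2·0+6·2=12≤25, objective 16.
(s,t)=(1,1): 2·1+4·1=6≤9, 2·1+6·1=8≤25, objective 10.
(s,t)=(0,1): 2·0+4·1=4≤9, 2·0+6·1=6≤25, objective 8.
The best lattice point is (0,2), giving 16.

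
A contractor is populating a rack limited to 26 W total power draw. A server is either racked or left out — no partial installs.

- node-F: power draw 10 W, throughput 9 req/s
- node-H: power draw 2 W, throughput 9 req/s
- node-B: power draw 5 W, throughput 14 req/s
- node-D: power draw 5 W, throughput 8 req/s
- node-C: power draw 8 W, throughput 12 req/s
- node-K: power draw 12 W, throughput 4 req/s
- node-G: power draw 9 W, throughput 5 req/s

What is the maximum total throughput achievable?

44

Allowing fractional choices, the relaxed optimum would be about 48.4, but servers are indivisible.
node-F + node-H + node-B + node-D: power draw 10 + 2 + 5 + 5 = 22 ≤ 26, throughput 9 + 9 + 14 + 8 = 40.
node-F + node-H + node-B + node-C: power draw 10 + 2 + 5 + 8 = 25 ≤ 26, throughput 9 + 9 + 14 + 12 = 44.
node-H + node-B + node-D + node-C: power draw 2 + 5 + 5 + 8 = 20 ≤ 26, throughput 9 + 14 + 8 + 12 = 43.
Best is node-F, node-H, node-B, and node-C with total throughput 44.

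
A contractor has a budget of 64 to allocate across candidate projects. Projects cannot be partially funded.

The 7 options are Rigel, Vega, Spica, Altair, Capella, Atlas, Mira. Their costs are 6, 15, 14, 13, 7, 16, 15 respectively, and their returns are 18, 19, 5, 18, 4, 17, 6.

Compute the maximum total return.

Allowing fractional choices, the relaxed optimum would be about 78.8, but projects are indivisible.
Rigel + Vega + Altair + Atlas: cost 6 + 15 + 13 + 16 = 50 ≤ 64, return 18 + 19 + 18 + 17 = 72.
Rigel + Vega + Spica + Altair + Atlas: cost 6 + 15 + 14 + 13 + 16 = 64 ≤ 64, return 18 + 19 + 5 + 18 + 17 = 77.
Rigel + Vega + Altair + Capella + Atlas: cost 6 + 15 + 13 + 7 + 16 = 57 ≤ 64, return 18 + 19 + 18 + 4 + 17 = 76.
Best is Rigel, Vega, Spica, Altair, and Atlas with total return 77.

77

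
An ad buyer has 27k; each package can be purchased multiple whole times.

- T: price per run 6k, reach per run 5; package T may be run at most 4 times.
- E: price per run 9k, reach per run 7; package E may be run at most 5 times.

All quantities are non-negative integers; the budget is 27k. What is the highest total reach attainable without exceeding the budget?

3×E: price 27 ≤ 27, reach 3·7 = 21.
3×T and 1×E: price 27 ≤ 27, reach 3·5 + 1·7 = 22.
Best is 22.

22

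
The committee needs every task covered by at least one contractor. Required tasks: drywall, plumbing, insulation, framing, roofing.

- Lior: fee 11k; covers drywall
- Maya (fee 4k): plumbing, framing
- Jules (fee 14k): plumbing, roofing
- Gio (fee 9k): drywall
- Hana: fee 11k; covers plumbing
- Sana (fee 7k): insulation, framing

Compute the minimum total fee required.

30

The greedy cost-per-new-task heuristic would pick Maya, Sana, Gio, and Jules for 34, but a cheaper cover exists.
Choose Jules, Gio, and Sana: together they cover drywall, plumbing, insulation, framing, roofing — every task.
Total fee: 14 + 9 + 7 = 30.
No cover costs less than 30.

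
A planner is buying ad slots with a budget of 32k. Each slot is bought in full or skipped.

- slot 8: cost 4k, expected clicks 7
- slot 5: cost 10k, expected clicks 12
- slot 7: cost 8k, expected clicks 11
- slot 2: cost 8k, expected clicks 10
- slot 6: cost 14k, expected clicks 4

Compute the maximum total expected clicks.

slot 8 + slot 5 + slot 7 + slot 2: cost 4 + 10 + 8 + 8 = 30 ≤ 32, expected clicks 7 + 12 + 11 + 10 = 40.
slot 5 + slot 7 + slot 2: cost 10 + 8 + 8 = 26 ≤ 32, expected clicks 12 + 11 + 10 = 33.
slot 8 + slot 5 + slot 7: cost 4 + 10 + 8 = 22 ≤ 32, expected clicks 7 + 12 + 11 = 30.
Best is slot 8, slot 5, slot 7, and slot 2 with total expected clicks 40.

40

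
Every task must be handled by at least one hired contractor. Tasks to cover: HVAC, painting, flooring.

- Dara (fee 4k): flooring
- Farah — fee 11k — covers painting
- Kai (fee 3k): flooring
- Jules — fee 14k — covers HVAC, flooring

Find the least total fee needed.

The greedy cost-per-new-task heuristic would pick Kai, Farah, and Jules for 28, but a cheaper cover exists.
Choose Farah and Jules: together they cover HVAC, painting, flooring — every task.
Total fee: 11 + 14 = 25.
No cover costs less than 25.

25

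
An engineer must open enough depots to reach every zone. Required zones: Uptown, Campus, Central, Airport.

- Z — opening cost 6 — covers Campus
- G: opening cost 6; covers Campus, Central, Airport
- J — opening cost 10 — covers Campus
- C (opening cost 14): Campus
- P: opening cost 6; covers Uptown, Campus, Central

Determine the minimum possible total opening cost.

Choose G and P: together they cover Uptown, Campus, Central, Airport — every zone.
Total opening cost: 6 + 6 = 12.
No cover costs less than 12.

12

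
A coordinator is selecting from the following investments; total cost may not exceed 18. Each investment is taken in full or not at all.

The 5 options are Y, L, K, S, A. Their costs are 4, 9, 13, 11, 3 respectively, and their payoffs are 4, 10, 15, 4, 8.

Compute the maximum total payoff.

23

This is an integer program with binary decision variables.
Allowing fractional choices, the relaxed optimum would be about 25.2, but investments are indivisible.
Y + L + A: cost 4 + 9 + 3 = 16 ≤ 18, payoff 4 + 10 + 8 = 22.
K + A: cost 13 + 3 = 16 ≤ 18, payoff 15 + 8 = 23.
Y + K: cost 4 + 13 = 17 ≤ 18, payoff 4 + 15 = 19.
Best is K and A with total payoff 23.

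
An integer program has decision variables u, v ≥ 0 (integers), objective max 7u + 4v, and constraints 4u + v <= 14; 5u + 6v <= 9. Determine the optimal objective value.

The continuous relaxation peaks at (1.8, 0) with value 12.60; rounding to a feasible lattice point costs some objective.
(u,v)=(1,0): 4·1+1·0=4≤14, 5·1+6·0=5≤9, objective 7.
(u,v)=(0,1): 4·0+1·1=1≤14, 5·0+6·1=6≤9, objective 4.
(u,v)=(0,0): 4·0+1·0=0≤14, 5·0+6·0=0≤9, objective 0.
The best lattice point is (1,0), giving 7.

7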